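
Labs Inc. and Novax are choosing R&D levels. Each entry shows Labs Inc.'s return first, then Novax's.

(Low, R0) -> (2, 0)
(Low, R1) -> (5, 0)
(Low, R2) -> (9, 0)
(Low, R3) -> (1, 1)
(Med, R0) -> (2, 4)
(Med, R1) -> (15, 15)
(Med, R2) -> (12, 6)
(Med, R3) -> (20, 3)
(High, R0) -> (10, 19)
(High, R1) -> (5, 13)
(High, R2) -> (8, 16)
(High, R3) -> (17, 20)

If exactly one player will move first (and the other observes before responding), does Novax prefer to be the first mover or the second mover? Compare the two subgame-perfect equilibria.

If Labs Inc. leads: Novax's best replies are Low→R3, Med→R1, High→R3; Labs Inc.'s induced payoffs 1, 15, 17; outcome (High, R3), payoffs (17, 20).
If Novax leads: Labs Inc.'s best replies are R0→High, R1→Med, R2→Med, R3→Med; Novax's induced payoffs 19, 15, 6, 3; outcome (High, R0), payoffs (10, 19).
Novax gets 19 moving first and 20 moving second, so Novax prefers to move second.

second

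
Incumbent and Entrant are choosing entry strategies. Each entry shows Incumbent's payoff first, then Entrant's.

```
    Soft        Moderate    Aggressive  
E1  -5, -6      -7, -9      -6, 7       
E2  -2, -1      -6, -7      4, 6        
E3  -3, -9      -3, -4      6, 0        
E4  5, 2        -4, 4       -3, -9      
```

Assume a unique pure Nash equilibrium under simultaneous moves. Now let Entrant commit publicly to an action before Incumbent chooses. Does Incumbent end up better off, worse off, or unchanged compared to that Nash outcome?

worse off

Work backward from Incumbent's decision.
- Soft → Incumbent plays E4 (best of -5, -2, -3, 5); Entrant gets 2.
- Moderate → Incumbent plays E3 (best of -7, -6, -3, -4); Entrant gets -4.
- Aggressive → Incumbent plays E3 (best of -6, 4, 6, -3); Entrant gets 0.
Entrant's induced payoffs are 2, -4, 0, so Entrant commits to Soft. Subgame-perfect outcome: (E4, Soft) with payoffs (5, 2).
For the simultaneous game, intersect best replies.
Incumbent's best replies: Soft→E4; Moderate→E3; Aggressive→E3.
Entrant's best replies: E1→Aggressive; E2→Aggressive; E3→Aggressive; E4→Moderate.
Only (E3, Aggressive) has each player best-responding; Nash payoffs (6, 0).
Incumbent earns 5 sequentially versus 6 at the Nash outcome: worse off.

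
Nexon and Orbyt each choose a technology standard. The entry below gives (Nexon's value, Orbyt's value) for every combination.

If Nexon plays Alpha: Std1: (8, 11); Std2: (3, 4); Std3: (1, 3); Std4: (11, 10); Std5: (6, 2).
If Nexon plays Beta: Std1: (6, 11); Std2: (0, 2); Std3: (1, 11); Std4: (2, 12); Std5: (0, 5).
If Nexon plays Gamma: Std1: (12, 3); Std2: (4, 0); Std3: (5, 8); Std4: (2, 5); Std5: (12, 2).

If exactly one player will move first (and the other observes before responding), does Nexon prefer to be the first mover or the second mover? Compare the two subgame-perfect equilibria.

If Nexon leads: Orbyt's best replies are Alpha→Std1, Beta→Std4, Gamma→Std3; Nexon's induced payoffs 8, 2, 5; outcome (Alpha, Std1), payoffs (8, 11).
If Orbyt leads: Nexon's best replies are Std1→Gamma, Std2→Gamma, Std3→Gamma, Std4→Alpha, Std5→Gamma; Orbyt's induced payoffs 3, 0, 8, 10, 2; outcome (Alpha, Std4), payoffs (11, 10).
Nexon gets 8 moving first and 11 moving second, so Nexon prefers to move second.

second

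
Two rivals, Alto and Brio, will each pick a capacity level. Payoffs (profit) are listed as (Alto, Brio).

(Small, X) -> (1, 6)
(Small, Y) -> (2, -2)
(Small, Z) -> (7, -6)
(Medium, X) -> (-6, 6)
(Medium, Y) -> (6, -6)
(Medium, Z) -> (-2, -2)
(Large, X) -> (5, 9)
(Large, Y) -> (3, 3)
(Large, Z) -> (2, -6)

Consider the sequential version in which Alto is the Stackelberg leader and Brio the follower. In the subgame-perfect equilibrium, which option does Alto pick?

Solve by backward induction (Alto leads).
- Small: Brio compares 6, -2, -6 and picks X; Alto would get 1.
- Medium: Brio compares 6, -6, -2 and picks X; Alto would get -6.
- Large: Brio compares 9, 3, -6 and picks X; Alto would get 5.
Alto's induced payoffs are 1, -6, 5, so Alto commits to Large. Subgame-perfect outcome: (Large, X) with payoffs (5, 9).

Large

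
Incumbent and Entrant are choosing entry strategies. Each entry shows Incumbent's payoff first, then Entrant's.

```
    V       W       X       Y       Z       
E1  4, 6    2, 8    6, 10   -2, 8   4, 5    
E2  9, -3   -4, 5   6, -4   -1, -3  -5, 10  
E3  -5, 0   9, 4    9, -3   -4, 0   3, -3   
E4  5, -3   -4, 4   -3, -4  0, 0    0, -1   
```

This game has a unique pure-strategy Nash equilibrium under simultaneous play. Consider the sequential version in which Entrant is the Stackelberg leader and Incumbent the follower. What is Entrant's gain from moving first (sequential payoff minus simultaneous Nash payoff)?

Backward induction with Entrant moving first.
- V: BR = E2, leader payoff -3.
- W: BR = E3, leader payoff 4.
- X: BR = E3, leader payoff -3.
- Y: BR = E4, leader payoff 0.
- Z: BR = E1, leader payoff 5.
Maximizing over -3, 4, -3, 0, 5, Entrant chooses Z. Subgame-perfect outcome: (E1, Z) with payoffs (4, 5).
Under simultaneous play:
Incumbent's best replies: V→E2; W→E3; X→E3; Y→E4; Z→E1.
Entrant's best replies: E1→X; E2→Z; E3→W; E4→W.
The unique mutual best reply is (E3, W), giving (9, 4).
Entrant's commitment gain: 5 − 4 = 1.

1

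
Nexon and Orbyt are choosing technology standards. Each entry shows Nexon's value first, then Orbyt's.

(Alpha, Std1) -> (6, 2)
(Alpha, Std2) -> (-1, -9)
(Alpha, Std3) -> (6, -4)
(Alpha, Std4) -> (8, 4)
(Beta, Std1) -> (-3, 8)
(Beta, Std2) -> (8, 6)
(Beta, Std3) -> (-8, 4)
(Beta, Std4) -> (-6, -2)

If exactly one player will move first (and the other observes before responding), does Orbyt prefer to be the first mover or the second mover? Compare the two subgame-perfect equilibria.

If Nexon leads: Orbyt's best replies are Alpha→Std4, Beta→Std1; Nexon's induced payoffs 8, -3; outcome (Alpha, Std4), payoffs (8, 4).
If Orbyt leads: Nexon's best replies are Std1→Alpha, Std2→Beta, Std3→Alpha, Std4→Alpha; Orbyt's induced payoffs 2, 6, -4, 4; outcome (Beta, Std2), payoffs (8, 6).
Orbyt gets 6 moving first and 4 moving second, so Orbyt prefers to move first.

first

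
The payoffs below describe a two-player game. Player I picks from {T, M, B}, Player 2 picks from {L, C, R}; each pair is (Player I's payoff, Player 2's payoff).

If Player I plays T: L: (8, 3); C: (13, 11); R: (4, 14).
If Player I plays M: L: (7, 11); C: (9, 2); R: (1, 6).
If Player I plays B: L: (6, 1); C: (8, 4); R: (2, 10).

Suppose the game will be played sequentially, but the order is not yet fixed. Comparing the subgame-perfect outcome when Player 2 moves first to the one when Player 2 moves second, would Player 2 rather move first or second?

first

If Player I leads: Player 2's best replies are T→R, M→L, B→R; Player I's induced payoffs 4, 7, 2; outcome (M, L), payoffs (7, 11).
If Player 2 leads: Player I's best replies are L→T, C→T, R→T; Player 2's induced payoffs 3, 11, 14; outcome (T, R), payoffs (4, 14).
Player 2 gets 14 moving first and 11 moving second, so Player 2 prefers to move first.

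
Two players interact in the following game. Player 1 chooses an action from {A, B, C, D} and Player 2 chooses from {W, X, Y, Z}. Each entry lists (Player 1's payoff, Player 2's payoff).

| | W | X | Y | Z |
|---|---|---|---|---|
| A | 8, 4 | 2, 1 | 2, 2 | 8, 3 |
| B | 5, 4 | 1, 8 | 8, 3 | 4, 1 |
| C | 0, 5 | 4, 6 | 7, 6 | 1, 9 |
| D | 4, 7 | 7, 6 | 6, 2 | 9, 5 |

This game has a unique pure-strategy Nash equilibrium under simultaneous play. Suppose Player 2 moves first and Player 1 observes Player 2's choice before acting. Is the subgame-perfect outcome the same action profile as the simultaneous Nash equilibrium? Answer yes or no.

no

Work backward from Player 1's decision.
- W: BR = A, leader payoff 4.
- X: BR = D, leader payoff 6.
- Y: BR = B, leader payoff 3.
- Z: BR = D, leader payoff 5.
Player 2's induced payoffs are 4, 6, 3, 5, so Player 2 commits to X. Subgame-perfect outcome: (D, X) with payoffs (7, 6).
Now find the simultaneous Nash equilibrium.
Player 1's best replies: W→A; X→D; Y→B; Z→D.
Player 2's best replies: A→W; B→X; C→Z; D→W.
Only (A, W) has each player best-responding; Nash payoffs (8, 4).
Sequential outcome (D, X) differs from the Nash profile (A, W).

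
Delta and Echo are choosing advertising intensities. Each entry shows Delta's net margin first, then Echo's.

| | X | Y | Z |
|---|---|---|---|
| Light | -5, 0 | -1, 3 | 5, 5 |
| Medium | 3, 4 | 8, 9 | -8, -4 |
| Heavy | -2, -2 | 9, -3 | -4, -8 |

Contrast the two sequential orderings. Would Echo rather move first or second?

second

If Delta leads: Echo's best replies are Light→Z, Medium→Y, Heavy→X; Delta's induced payoffs 5, 8, -2; outcome (Medium, Y), payoffs (8, 9).
If Echo leads: Delta's best replies are X→Medium, Y→Heavy, Z→Light; Echo's induced payoffs 4, -3, 5; outcome (Light, Z), payoffs (5, 5).
Echo gets 5 moving first and 9 moving second, so Echo prefers to move second.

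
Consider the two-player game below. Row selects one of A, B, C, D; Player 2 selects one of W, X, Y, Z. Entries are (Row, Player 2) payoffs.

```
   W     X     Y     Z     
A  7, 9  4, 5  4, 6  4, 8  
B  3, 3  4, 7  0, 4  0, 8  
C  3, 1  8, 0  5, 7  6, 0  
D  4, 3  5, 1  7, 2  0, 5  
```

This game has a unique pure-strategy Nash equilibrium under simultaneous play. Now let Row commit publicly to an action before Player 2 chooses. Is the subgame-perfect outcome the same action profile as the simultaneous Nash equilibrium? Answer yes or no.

yes

Solve by backward induction (Row leads).
- A: BR = W, leader payoff 7.
- B: BR = Z, leader payoff 0.
- C: BR = Y, leader payoff 5.
- D: BR = Z, leader payoff 0.
Among 7, 0, 5, 0, the best is 7 at A. Subgame-perfect outcome: (A, W) with payoffs (7, 9).
Under simultaneous play:
Row's best replies: W→A; X→C; Y→D; Z→C.
Player 2's best replies: A→W; B→Z; C→Y; D→Z.
Only (A, W) has each player best-responding; Nash payoffs (7, 9).
Sequential outcome (A, W) coincides with the Nash profile (A, W).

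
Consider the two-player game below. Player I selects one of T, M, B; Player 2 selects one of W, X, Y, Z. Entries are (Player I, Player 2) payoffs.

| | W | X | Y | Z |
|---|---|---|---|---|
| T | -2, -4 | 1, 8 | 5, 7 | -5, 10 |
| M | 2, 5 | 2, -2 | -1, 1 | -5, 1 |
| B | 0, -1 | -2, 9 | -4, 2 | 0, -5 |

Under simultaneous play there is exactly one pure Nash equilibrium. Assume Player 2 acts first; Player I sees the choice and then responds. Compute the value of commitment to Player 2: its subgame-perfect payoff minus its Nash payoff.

Work backward from Player I's decision.
- W: Player I compares -2, 2, 0 and picks M; Player 2 would get 5.
- X: Player I compares 1, 2, -2 and picks M; Player 2 would get -2.
- Y: Player I compares 5, -1, -4 and picks T; Player 2 would get 7.
- Z: Player I compares -5, -5, 0 and picks B; Player 2 would get -5.
Among 5, -2, 7, -5, the best is 7 at Y. Subgame-perfect outcome: (T, Y) with payoffs (5, 7).
For the simultaneous game, intersect best replies.
Player I's best replies: W→M; X→M; Y→T; Z→B.
Player 2's best replies: T→Z; M→W; B→X.
Only (M, W) has each player best-responding; Nash payoffs (2, 5).
Player 2's commitment gain: 7 − 5 = 2.

2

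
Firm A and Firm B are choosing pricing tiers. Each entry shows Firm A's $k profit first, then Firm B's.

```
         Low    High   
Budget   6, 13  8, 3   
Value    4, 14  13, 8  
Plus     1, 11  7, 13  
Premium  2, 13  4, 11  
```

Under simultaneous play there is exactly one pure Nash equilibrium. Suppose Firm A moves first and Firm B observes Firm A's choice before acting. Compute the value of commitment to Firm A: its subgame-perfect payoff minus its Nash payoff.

Backward induction with Firm A moving first.
- Budget: Firm B compares 13, 3 and picks Low; Firm A would get 6.
- Value: Firm B compares 14, 8 and picks Low; Firm A would get 4.
- Plus: Firm B compares 11, 13 and picks High; Firm A would get 7.
- Premium: Firm B compares 13, 11 and picks Low; Firm A would get 2.
Among 6, 4, 7, 2, the best is 7 at Plus. Subgame-perfect outcome: (Plus, High) with payoffs (7, 13).
For the simultaneous game, intersect best replies.
Firm A's best replies: Low→Budget; High→Value.
Firm B's best replies: Budget→Low; Value→Low; Plus→High; Premium→Low.
The unique mutual best reply is (Budget, Low), giving (6, 13).
Firm A's commitment gain: 7 − 6 = 1.

1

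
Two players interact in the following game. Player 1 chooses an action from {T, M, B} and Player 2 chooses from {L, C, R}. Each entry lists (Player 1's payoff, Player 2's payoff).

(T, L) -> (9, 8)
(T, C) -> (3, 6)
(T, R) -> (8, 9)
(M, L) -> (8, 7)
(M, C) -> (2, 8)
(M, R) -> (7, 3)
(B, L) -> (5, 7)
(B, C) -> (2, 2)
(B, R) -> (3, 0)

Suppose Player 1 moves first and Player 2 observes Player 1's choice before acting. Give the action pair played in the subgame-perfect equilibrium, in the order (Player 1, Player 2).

(T, R)

Work backward from Player 2's decision.
- T → Player 2 plays R (best of 8, 6, 9); Player 1 gets 8.
- M → Player 2 plays C (best of 7, 8, 3); Player 1 gets 2.
- B → Player 2 plays L (best of 7, 2, 0); Player 1 gets 5.
Maximizing over 8, 2, 5, Player 1 chooses T. Subgame-perfect outcome: (T, R) with payoffs (8, 9).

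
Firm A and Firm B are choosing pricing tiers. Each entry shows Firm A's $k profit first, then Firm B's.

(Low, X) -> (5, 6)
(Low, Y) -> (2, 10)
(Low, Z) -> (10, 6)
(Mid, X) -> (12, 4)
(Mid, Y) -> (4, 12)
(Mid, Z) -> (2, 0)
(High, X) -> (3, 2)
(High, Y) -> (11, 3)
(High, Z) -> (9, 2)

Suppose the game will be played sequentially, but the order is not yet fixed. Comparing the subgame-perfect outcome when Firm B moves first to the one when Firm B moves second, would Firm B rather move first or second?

first

If Firm A leads: Firm B's best replies are Low→Y, Mid→Y, High→Y; Firm A's induced payoffs 2, 4, 11; outcome (High, Y), payoffs (11, 3).
If Firm B leads: Firm A's best replies are X→Mid, Y→High, Z→Low; Firm B's induced payoffs 4, 3, 6; outcome (Low, Z), payoffs (10, 6).
Firm B gets 6 moving first and 3 moving second, so Firm B prefers to move first.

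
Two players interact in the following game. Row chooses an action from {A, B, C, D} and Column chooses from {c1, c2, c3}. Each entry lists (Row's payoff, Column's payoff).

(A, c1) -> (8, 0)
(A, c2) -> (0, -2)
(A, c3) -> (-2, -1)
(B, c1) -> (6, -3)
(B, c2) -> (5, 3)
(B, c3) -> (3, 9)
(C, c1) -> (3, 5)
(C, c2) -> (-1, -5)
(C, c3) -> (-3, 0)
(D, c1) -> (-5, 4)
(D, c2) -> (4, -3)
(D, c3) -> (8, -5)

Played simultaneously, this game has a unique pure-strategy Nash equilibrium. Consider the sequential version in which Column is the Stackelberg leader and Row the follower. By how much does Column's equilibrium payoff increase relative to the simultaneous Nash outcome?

3

Row best-responds to each possible Column move:
- c1 → Row plays A (best of 8, 6, 3, -5); Column gets 0.
- c2 → Row plays B (best of 0, 5, -1, 4); Column gets 3.
- c3 → Row plays D (best of -2, 3, -3, 8); Column gets -5.
Among 0, 3, -5, the best is 3 at c2. Subgame-perfect outcome: (B, c2) with payoffs (5, 3).
For the simultaneous game, intersect best replies.
Row's best replies: c1→A; c2→B; c3→D.
Column's best replies: A→c1; B→c3; C→c1; D→c1.
Only (A, c1) has each player best-responding; Nash payoffs (8, 0).
Column's commitment gain: 3 − 0 = 3.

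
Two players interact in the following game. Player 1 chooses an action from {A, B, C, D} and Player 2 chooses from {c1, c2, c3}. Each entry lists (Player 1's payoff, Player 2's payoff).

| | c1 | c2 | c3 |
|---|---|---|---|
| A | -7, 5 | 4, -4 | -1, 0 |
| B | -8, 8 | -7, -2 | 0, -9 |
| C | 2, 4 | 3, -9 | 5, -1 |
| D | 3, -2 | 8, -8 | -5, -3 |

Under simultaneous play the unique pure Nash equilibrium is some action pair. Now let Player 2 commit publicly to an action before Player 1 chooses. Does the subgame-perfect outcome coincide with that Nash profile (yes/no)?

no

Solve by backward induction (Player 2 leads).
- c1: Player 1 compares -7, -8, 2, 3 and picks D; Player 2 would get -2.
- c2: Player 1 compares 4, -7, 3, 8 and picks D; Player 2 would get -8.
- c3: Player 1 compares -1, 0, 5, -5 and picks C; Player 2 would get -1.
Player 2's induced payoffs are -2, -8, -1, so Player 2 commits to c3. Subgame-perfect outcome: (C, c3) with payoffs (5, -1).
Now find the simultaneous Nash equilibrium.
Player 1's best replies: c1→D; c2→D; c3→C.
Player 2's best replies: A→c1; B→c1; C→c1; D→c1.
The unique mutual best reply is (D, c1), giving (3, -2).
Sequential outcome (C, c3) differs from the Nash profile (D, c1).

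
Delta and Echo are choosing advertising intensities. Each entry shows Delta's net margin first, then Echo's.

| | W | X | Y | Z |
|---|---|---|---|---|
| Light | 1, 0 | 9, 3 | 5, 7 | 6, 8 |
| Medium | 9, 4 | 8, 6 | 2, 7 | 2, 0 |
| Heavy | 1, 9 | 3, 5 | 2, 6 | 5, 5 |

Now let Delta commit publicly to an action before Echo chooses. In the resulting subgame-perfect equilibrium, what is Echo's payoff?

8

Backward induction with Delta moving first.
- Light: Echo compares 0, 3, 7, 8 and picks Z; Delta would get 6.
- Medium: Echo compares 4, 6, 7, 0 and picks Y; Delta would get 2.
- Heavy: Echo compares 9, 5, 6, 5 and picks W; Delta would get 1.
Delta's induced payoffs are 6, 2, 1, so Delta commits to Light. Subgame-perfect outcome: (Light, Z) with payoffs (6, 8).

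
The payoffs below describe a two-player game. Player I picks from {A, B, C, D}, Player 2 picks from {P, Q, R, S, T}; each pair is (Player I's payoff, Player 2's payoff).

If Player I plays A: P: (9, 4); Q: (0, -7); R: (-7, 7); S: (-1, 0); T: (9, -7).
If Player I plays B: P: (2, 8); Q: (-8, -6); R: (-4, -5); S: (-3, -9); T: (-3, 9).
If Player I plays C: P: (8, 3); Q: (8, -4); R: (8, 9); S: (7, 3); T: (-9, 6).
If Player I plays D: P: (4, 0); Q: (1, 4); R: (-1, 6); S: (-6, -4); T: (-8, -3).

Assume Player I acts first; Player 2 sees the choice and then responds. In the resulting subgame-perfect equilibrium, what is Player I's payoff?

8

Solve by backward induction (Player I leads).
- A: Player 2 compares 4, -7, 7, 0, -7 and picks R; Player I would get -7.
- B: Player 2 compares 8, -6, -5, -9, 9 and picks T; Player I would get -3.
- C: Player 2 compares 3, -4, 9, 3, 6 and picks R; Player I would get 8.
- D: Player 2 compares 0, 4, 6, -4, -3 and picks R; Player I would get -1.
Maximizing over -7, -3, 8, -1, Player I chooses C. Subgame-perfect outcome: (C, R) with payoffs (8, 9).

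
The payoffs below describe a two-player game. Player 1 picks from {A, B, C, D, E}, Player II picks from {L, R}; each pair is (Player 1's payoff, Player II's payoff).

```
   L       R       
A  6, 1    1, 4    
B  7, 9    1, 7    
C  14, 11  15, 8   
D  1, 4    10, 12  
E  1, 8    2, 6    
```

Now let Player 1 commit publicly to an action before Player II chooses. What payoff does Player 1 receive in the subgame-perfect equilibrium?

14

Solve by backward induction (Player 1 leads).
- A: Player II compares 1, 4 and picks R; Player 1 would get 1.
- B: Player II compares 9, 7 and picks L; Player 1 would get 7.
- C: Player II compares 11, 8 and picks L; Player 1 would get 14.
- D: Player II compares 4, 12 and picks R; Player 1 would get 10.
- E: Player II compares 8, 6 and picks L; Player 1 would get 1.
Maximizing over 1, 7, 14, 10, 1, Player 1 chooses C. Subgame-perfect outcome: (C, L) with payoffs (14, 11).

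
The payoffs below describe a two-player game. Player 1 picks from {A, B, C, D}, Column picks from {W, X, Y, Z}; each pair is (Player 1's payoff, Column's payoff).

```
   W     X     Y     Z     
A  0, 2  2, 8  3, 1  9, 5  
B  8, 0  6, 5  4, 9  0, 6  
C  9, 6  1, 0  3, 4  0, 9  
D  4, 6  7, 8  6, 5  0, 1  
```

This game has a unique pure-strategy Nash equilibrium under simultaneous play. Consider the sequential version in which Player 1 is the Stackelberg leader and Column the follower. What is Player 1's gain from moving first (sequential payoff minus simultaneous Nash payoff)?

Column best-responds to each possible Player 1 move:
- A: Column compares 2, 8, 1, 5 and picks X; Player 1 would get 2.
- B: Column compares 0, 5, 9, 6 and picks Y; Player 1 would get 4.
- C: Column compares 6, 0, 4, 9 and picks Z; Player 1 would get 0.
- D: Column compares 6, 8, 5, 1 and picks X; Player 1 would get 7.
Among 2, 4, 0, 7, the best is 7 at D. Subgame-perfect outcome: (D, X) with payoffs (7, 8).
For the simultaneous game, intersect best replies.
Player 1's best replies: W→C; X→D; Y→D; Z→A.
Column's best replies: A→X; B→Y; C→Z; D→X.
Only (D, X) has each player best-responding; Nash payoffs (7, 8).
Player 1's commitment gain: 7 − 7 = 0.

0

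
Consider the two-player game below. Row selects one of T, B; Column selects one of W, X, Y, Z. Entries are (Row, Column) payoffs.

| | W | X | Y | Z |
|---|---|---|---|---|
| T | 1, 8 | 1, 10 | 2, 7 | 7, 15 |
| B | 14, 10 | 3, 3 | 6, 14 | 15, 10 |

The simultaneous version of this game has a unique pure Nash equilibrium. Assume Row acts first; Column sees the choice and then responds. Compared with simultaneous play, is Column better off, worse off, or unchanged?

better off

Column best-responds to each possible Row move:
- T: BR = Z, leader payoff 7.
- B: BR = Y, leader payoff 6.
Among 7, 6, the best is 7 at T. Subgame-perfect outcome: (T, Z) with payoffs (7, 15).
For the simultaneous game, intersect best replies.
Row's best replies: W→B; X→B; Y→B; Z→B.
Column's best replies: T→Z; B→Y.
Only (B, Y) has each player best-responding; Nash payoffs (6, 14).
Column earns 15 sequentially versus 14 at the Nash outcome: better off.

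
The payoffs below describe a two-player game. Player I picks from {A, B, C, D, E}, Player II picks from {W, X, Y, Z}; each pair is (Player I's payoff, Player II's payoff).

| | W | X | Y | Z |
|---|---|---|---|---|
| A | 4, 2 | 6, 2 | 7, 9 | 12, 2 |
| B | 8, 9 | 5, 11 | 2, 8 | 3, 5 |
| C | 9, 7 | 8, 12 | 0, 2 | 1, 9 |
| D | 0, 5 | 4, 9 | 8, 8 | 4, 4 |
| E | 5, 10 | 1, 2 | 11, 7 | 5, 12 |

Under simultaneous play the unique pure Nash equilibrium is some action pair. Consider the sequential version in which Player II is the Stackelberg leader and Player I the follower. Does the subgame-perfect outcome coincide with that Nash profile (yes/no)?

Solve by backward induction (Player II leads).
- W → Player I plays C (best of 4, 8, 9, 0, 5); Player II gets 7.
- X → Player I plays C (best of 6, 5, 8, 4, 1); Player II gets 12.
- Y → Player I plays E (best of 7, 2, 0, 8, 11); Player II gets 7.
- Z → Player I plays A (best of 12, 3, 1, 4, 5); Player II gets 2.
Player II's induced payoffs are 7, 12, 7, 2, so Player II commits to X. Subgame-perfect outcome: (C, X) with payoffs (8, 12).
Now find the simultaneous Nash equilibrium.
Player I's best replies: W→C; X→C; Y→E; Z→A.
Player II's best replies: A→Y; B→X; C→X; D→X; E→Z.
The unique mutual best reply is (C, X), giving (8, 12).
Sequential outcome (C, X) coincides with the Nash profile (C, X).

yes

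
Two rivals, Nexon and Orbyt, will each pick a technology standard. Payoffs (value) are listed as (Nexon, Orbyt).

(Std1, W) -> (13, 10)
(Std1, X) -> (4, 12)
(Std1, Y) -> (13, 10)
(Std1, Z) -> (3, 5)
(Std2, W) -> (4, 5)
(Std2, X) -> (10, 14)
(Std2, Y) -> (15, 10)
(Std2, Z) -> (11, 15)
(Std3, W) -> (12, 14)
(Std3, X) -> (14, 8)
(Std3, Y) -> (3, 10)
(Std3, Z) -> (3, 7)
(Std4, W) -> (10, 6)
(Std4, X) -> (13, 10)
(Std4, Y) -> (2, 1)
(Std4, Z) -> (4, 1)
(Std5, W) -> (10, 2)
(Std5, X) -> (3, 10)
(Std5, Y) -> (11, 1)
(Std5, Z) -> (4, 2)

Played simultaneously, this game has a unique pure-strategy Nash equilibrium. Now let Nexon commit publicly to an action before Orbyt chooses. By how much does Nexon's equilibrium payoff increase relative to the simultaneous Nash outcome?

2

Work backward from Orbyt's decision.
- Std1: Orbyt compares 10, 12, 10, 5 and picks X; Nexon would get 4.
- Std2: Orbyt compares 5, 14, 10, 15 and picks Z; Nexon would get 11.
- Std3: Orbyt compares 14, 8, 10, 7 and picks W; Nexon would get 12.
- Std4: Orbyt compares 6, 10, 1, 1 and picks X; Nexon would get 13.
- Std5: Orbyt compares 2, 10, 1, 2 and picks X; Nexon would get 3.
Maximizing over 4, 11, 12, 13, 3, Nexon chooses Std4. Subgame-perfect outcome: (Std4, X) with payoffs (13, 10).
Under simultaneous play:
Nexon's best replies: W→Std1; X→Std3; Y→Std2; Z→Std2.
Orbyt's best replies: Std1→X; Std2→Z; Std3→W; Std4→X; Std5→X.
Only (Std2, Z) has each player best-responding; Nash payoffs (11, 15).
Nexon's commitment gain: 13 − 11 = 2.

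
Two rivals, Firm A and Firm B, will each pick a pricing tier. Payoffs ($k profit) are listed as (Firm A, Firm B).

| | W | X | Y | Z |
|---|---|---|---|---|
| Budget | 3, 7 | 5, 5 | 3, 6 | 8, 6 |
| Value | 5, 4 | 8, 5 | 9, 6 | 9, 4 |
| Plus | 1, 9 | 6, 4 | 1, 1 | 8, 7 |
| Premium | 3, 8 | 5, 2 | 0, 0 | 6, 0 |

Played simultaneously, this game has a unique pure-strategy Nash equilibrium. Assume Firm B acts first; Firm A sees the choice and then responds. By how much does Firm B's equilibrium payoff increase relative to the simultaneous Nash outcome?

0

Backward induction with Firm B moving first.
- W → Firm A plays Value (best of 3, 5, 1, 3); Firm B gets 4.
- X → Firm A plays Value (best of 5, 8, 6, 5); Firm B gets 5.
- Y → Firm A plays Value (best of 3, 9, 1, 0); Firm B gets 6.
- Z → Firm A plays Value (best of 8, 9, 8, 6); Firm B gets 4.
Firm B's induced payoffs are 4, 5, 6, 4, so Firm B commits to Y. Subgame-perfect outcome: (Value, Y) with payoffs (9, 6).
Now find the simultaneous Nash equilibrium.
Firm A's best replies: W→Value; X→Value; Y→Value; Z→Value.
Firm B's best replies: Budget→W; Value→Y; Plus→W; Premium→W.
Only (Value, Y) has each player best-responding; Nash payoffs (9, 6).
Firm B's commitment gain: 6 − 6 = 0.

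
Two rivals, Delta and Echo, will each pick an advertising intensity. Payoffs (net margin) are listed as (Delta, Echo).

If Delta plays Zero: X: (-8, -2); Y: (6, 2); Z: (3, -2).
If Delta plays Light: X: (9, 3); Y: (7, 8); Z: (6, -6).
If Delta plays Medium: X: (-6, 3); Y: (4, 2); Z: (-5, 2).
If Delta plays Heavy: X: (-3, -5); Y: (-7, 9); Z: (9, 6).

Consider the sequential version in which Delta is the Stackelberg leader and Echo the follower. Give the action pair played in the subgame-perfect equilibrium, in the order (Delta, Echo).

(Light, Y)

Echo best-responds to each possible Delta move:
- Zero: Echo compares -2, 2, -2 and picks Y; Delta would get 6.
- Light: Echo compares 3, 8, -6 and picks Y; Delta would get 7.
- Medium: Echo compares 3, 2, 2 and picks X; Delta would get -6.
- Heavy: Echo compares -5, 9, 6 and picks Y; Delta would get -7.
Delta's induced payoffs are 6, 7, -6, -7, so Delta commits to Light. Subgame-perfect outcome: (Light, Y) with payoffs (7, 8).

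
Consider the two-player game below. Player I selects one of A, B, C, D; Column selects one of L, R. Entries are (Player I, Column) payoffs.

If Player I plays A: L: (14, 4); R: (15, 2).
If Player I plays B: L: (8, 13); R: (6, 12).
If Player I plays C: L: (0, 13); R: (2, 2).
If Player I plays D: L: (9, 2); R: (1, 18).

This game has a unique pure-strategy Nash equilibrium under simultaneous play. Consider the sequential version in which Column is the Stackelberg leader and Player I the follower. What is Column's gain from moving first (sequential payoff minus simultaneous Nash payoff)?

Player I best-responds to each possible Column move:
- L → Player I plays A (best of 14, 8, 0, 9); Column gets 4.
- R → Player I plays A (best of 15, 6, 2, 1); Column gets 2.
Among 4, 2, the best is 4 at L. Subgame-perfect outcome: (A, L) with payoffs (14, 4).
Now find the simultaneous Nash equilibrium.
Player I's best replies: L→A; R→A.
Column's best replies: A→L; B→L; C→L; D→R.
The unique mutual best reply is (A, L), giving (14, 4).
Column's commitment gain: 4 − 4 = 0.

0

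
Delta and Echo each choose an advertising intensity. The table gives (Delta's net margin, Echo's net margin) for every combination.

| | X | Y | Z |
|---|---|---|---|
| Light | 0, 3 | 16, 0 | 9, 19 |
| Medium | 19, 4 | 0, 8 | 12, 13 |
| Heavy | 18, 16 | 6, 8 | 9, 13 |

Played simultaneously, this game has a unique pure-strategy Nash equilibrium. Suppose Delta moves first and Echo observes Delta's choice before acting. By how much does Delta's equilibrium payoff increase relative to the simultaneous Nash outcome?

6

Work backward from Echo's decision.
- Light: BR = Z, leader payoff 9.
- Medium: BR = Z, leader payoff 12.
- Heavy: BR = X, leader payoff 18.
Among 9, 12, 18, the best is 18 at Heavy. Subgame-perfect outcome: (Heavy, X) with payoffs (18, 16).
Now find the simultaneous Nash equilibrium.
Delta's best replies: X→Medium; Y→Light; Z→Medium.
Echo's best replies: Light→Z; Medium→Z; Heavy→X.
Only (Medium, Z) has each player best-responding; Nash payoffs (12, 13).
Delta's commitment gain: 18 − 12 = 6.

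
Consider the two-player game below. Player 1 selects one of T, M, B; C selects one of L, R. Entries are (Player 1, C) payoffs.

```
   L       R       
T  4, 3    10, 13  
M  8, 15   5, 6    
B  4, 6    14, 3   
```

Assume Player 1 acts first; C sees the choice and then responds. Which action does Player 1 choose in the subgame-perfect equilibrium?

Solve by backward induction (Player 1 leads).
- T → C plays R (best of 3, 13); Player 1 gets 10.
- M → C plays L (best of 15, 6); Player 1 gets 8.
- B → C plays L (best of 6, 3); Player 1 gets 4.
Maximizing over 10, 8, 4, Player 1 chooses T. Subgame-perfect outcome: (T, R) with payoffs (10, 13).

T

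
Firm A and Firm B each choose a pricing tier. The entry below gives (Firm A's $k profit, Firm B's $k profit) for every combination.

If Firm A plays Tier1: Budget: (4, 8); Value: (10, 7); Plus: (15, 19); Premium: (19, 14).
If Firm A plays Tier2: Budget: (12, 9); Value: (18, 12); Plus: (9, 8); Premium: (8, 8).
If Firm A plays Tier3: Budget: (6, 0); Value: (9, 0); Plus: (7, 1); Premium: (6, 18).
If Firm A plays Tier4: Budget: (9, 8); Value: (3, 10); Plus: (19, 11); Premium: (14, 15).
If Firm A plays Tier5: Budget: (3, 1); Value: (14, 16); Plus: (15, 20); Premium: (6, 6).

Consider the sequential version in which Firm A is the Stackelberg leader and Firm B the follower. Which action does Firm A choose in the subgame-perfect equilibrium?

Backward induction with Firm A moving first.
- Tier1 → Firm B plays Plus (best of 8, 7, 19, 14); Firm A gets 15.
- Tier2 → Firm B plays Value (best of 9, 12, 8, 8); Firm A gets 18.
- Tier3 → Firm B plays Premium (best of 0, 0, 1, 18); Firm A gets 6.
- Tier4 → Firm B plays Premium (best of 8, 10, 11, 15); Firm A gets 14.
- Tier5 → Firm B plays Plus (best of 1, 16, 20, 6); Firm A gets 15.
Among 15, 18, 6, 14, 15, the best is 18 at Tier2. Subgame-perfect outcome: (Tier2, Value) with payoffs (18, 12).

Tier2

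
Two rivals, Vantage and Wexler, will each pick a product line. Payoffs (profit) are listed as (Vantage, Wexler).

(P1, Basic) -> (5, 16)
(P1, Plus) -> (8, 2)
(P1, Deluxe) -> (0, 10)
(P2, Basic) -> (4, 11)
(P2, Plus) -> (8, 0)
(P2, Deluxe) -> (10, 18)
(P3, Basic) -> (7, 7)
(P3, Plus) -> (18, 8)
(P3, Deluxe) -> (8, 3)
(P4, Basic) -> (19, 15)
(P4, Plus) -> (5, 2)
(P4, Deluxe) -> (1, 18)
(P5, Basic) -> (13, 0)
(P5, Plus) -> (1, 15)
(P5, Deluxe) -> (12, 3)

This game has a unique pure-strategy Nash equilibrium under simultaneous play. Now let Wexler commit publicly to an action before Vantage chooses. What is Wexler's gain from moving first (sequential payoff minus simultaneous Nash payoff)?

Vantage best-responds to each possible Wexler move:
- Basic: BR = P4, leader payoff 15.
- Plus: BR = P3, leader payoff 8.
- Deluxe: BR = P5, leader payoff 3.
Wexler's induced payoffs are 15, 8, 3, so Wexler commits to Basic. Subgame-perfect outcome: (P4, Basic) with payoffs (19, 15).
For the simultaneous game, intersect best replies.
Vantage's best replies: Basic→P4; Plus→P3; Deluxe→P5.
Wexler's best replies: P1→Basic; P2→Deluxe; P3→Plus; P4→Deluxe; P5→Plus.
Only (P3, Plus) has each player best-responding; Nash payoffs (18, 8).
Wexler's commitment gain: 15 − 8 = 7.

7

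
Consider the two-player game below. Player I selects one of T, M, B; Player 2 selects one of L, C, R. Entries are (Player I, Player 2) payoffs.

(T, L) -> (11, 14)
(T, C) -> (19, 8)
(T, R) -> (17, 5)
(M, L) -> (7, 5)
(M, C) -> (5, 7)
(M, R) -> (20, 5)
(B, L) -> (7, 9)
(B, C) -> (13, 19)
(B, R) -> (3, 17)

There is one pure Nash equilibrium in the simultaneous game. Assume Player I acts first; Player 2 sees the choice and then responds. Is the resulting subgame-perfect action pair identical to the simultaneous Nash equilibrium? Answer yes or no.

Backward induction with Player I moving first.
- T → Player 2 plays L (best of 14, 8, 5); Player I gets 11.
- M → Player 2 plays C (best of 5, 7, 5); Player I gets 5.
- B → Player 2 plays C (best of 9, 19, 17); Player I gets 13.
Among 11, 5, 13, the best is 13 at B. Subgame-perfect outcome: (B, C) with payoffs (13, 19).
For the simultaneous game, intersect best replies.
Player I's best replies: L→T; C→T; R→M.
Player 2's best replies: T→L; M→C; B→C.
The unique mutual best reply is (T, L), giving (11, 14).
Sequential outcome (B, C) differs from the Nash profile (T, L).

no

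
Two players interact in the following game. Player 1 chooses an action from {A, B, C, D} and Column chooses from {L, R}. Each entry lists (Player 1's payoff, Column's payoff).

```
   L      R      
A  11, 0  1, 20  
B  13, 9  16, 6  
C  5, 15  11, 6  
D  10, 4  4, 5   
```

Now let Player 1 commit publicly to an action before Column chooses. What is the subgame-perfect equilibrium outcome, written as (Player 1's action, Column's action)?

Column best-responds to each possible Player 1 move:
- A → Column plays R (best of 0, 20); Player 1 gets 1.
- B → Column plays L (best of 9, 6); Player 1 gets 13.
- C → Column plays L (best of 15, 6); Player 1 gets 5.
- D → Column plays R (best of 4, 5); Player 1 gets 4.
Player 1's induced payoffs are 1, 13, 5, 4, so Player 1 commits to B. Subgame-perfect outcome: (B, L) with payoffs (13, 9).

(B, L)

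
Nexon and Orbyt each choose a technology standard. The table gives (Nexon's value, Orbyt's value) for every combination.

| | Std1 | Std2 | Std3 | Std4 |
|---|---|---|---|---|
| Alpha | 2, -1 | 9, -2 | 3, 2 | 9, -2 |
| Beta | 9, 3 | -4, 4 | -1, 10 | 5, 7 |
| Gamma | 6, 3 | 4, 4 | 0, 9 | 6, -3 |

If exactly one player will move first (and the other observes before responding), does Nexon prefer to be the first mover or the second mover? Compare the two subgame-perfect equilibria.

second

If Nexon leads: Orbyt's best replies are Alpha→Std3, Beta→Std3, Gamma→Std3; Nexon's induced payoffs 3, -1, 0; outcome (Alpha, Std3), payoffs (3, 2).
If Orbyt leads: Nexon's best replies are Std1→Beta, Std2→Alpha, Std3→Alpha, Std4→Alpha; Orbyt's induced payoffs 3, -2, 2, -2; outcome (Beta, Std1), payoffs (9, 3).
Nexon gets 3 moving first and 9 moving second, so Nexon prefers to move second.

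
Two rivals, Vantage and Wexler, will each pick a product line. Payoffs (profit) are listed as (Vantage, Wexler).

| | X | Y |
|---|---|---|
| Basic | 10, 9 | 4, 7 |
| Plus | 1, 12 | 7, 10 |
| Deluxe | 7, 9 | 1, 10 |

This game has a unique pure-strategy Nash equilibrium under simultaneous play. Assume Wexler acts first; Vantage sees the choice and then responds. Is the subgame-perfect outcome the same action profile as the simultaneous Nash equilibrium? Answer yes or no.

no

Work backward from Vantage's decision.
- X: BR = Basic, leader payoff 9.
- Y: BR = Plus, leader payoff 10.
Among 9, 10, the best is 10 at Y. Subgame-perfect outcome: (Plus, Y) with payoffs (7, 10).
Under simultaneous play:
Vantage's best replies: X→Basic; Y→Plus.
Wexler's best replies: Basic→X; Plus→X; Deluxe→Y.
The unique mutual best reply is (Basic, X), giving (10, 9).
Sequential outcome (Plus, Y) differs from the Nash profile (Basic, X).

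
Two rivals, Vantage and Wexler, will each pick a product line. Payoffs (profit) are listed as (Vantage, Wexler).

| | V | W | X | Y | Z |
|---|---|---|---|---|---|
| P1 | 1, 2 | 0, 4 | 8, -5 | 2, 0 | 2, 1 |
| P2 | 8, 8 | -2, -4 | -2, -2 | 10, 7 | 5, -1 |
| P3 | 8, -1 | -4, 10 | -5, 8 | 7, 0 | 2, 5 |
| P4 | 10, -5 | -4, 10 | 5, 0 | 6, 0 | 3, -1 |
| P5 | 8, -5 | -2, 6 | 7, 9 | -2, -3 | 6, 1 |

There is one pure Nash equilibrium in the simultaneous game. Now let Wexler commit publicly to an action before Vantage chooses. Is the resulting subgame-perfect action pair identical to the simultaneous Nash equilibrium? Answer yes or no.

Work backward from Vantage's decision.
- V: Vantage compares 1, 8, 8, 10, 8 and picks P4; Wexler would get -5.
- W: Vantage compares 0, -2, -4, -4, -2 and picks P1; Wexler would get 4.
- X: Vantage compares 8, -2, -5, 5, 7 and picks P1; Wexler would get -5.
- Y: Vantage compares 2, 10, 7, 6, -2 and picks P2; Wexler would get 7.
- Z: Vantage compares 2, 5, 2, 3, 6 and picks P5; Wexler would get 1.
Wexler's induced payoffs are -5, 4, -5, 7, 1, so Wexler commits to Y. Subgame-perfect outcome: (P2, Y) with payoffs (10, 7).
Under simultaneous play:
Vantage's best replies: V→P4; W→P1; X→P1; Y→P2; Z→P5.
Wexler's best replies: P1→W; P2→V; P3→W; P4→W; P5→X.
Only (P1, W) has each player best-responding; Nash payoffs (0, 4).
Sequential outcome (P2, Y) differs from the Nash profile (P1, W).

no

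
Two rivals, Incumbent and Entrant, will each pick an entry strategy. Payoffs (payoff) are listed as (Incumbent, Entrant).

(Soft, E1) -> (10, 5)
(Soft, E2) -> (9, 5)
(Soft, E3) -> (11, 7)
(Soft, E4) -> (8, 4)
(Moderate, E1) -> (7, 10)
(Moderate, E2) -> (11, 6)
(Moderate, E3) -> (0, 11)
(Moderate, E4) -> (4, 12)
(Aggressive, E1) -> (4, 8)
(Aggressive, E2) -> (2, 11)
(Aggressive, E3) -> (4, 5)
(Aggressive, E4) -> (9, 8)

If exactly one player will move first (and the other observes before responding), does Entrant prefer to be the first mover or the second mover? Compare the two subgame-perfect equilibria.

first

If Incumbent leads: Entrant's best replies are Soft→E3, Moderate→E4, Aggressive→E2; Incumbent's induced payoffs 11, 4, 2; outcome (Soft, E3), payoffs (11, 7).
If Entrant leads: Incumbent's best replies are E1→Soft, E2→Moderate, E3→Soft, E4→Aggressive; Entrant's induced payoffs 5, 6, 7, 8; outcome (Aggressive, E4), payoffs (9, 8).
Entrant gets 8 moving first and 7 moving second, so Entrant prefers to move first.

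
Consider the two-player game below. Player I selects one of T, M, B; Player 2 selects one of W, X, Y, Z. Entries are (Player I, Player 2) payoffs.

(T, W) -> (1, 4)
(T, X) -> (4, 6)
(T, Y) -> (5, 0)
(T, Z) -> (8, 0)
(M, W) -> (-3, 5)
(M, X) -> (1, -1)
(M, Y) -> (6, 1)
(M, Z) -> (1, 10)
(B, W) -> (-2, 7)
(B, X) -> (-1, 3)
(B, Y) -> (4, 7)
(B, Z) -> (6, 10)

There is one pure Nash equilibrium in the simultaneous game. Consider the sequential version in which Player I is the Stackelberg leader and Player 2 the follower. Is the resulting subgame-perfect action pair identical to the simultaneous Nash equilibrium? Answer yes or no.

no

Work backward from Player 2's decision.
- T: Player 2 compares 4, 6, 0, 0 and picks X; Player I would get 4.
- M: Player 2 compares 5, -1, 1, 10 and picks Z; Player I would get 1.
- B: Player 2 compares 7, 3, 7, 10 and picks Z; Player I would get 6.
Maximizing over 4, 1, 6, Player I chooses B. Subgame-perfect outcome: (B, Z) with payoffs (6, 10).
For the simultaneous game, intersect best replies.
Player I's best replies: W→T; X→T; Y→M; Z→T.
Player 2's best replies: T→X; M→Z; B→Z.
Only (T, X) has each player best-responding; Nash payoffs (4, 6).
Sequential outcome (B, Z) differs from the Nash profile (T, X).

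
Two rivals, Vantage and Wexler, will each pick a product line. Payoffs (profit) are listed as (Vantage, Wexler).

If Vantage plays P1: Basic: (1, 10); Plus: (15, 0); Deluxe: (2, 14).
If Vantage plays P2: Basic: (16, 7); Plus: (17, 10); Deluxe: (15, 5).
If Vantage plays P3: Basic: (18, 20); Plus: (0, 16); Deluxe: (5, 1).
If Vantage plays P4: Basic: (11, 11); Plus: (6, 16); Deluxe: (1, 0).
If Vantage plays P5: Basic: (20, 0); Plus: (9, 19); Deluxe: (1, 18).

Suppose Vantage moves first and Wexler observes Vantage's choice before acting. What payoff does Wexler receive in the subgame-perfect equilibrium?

Work backward from Wexler's decision.
- P1: Wexler compares 10, 0, 14 and picks Deluxe; Vantage would get 2.
- P2: Wexler compares 7, 10, 5 and picks Plus; Vantage would get 17.
- P3: Wexler compares 20, 16, 1 and picks Basic; Vantage would get 18.
- P4: Wexler compares 11, 16, 0 and picks Plus; Vantage would get 6.
- P5: Wexler compares 0, 19, 18 and picks Plus; Vantage would get 9.
Among 2, 17, 18, 6, 9, the best is 18 at P3. Subgame-perfect outcome: (P3, Basic) with payoffs (18, 20).

20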